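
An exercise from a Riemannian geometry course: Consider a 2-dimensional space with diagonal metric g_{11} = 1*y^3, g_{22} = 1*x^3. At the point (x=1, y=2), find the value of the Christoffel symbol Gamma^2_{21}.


For a diagonal metric, Gamma^k_{ij} = (1/2) g^{kk} (dg_{ik}/dx_j + dg_{jk}/dx_i - dg_{ij}/dx_k).
The metric is diagonal, so g_{ab} = 0 for a != b.
At the given point: g_{11} = 8, g_{22} = 1
g^{22} = 1/1
dg_{22}/dx_1 = dg_{22}/dx_1 = 3
dg_{12}/dx_2 = 0 (off-diagonal)
dg_{21}/dx_2 = 0 (off-diagonal)
Numerator = 3 + 0 - 0 = 3
Gamma^2_{21} = 3 / (2 * 1) = 3/2

3/2


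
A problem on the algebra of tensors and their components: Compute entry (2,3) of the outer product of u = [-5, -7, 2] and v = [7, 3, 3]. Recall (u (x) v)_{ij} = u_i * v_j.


The outer product entry T_{ij} = u_i * v_j.
We need i=2, j=3.
u_2 = -7, v_3 = 3
T_{2,3} = -7 * 3 = -21

-21


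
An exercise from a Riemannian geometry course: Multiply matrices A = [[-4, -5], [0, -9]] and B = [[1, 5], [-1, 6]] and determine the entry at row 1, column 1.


(AB)_{ij} = sum_k A_{ik} B_{kj}.
For i=1, j=1:
A_{11} * B_{11} = -4 * 1 = -4
A_{12} * B_{21} = -5 * -1 = 5
Sum = -4 + 5 = 1

1


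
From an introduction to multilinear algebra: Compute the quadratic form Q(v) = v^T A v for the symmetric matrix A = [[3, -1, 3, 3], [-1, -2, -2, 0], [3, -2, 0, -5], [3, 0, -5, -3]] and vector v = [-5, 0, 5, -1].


First compute Av:
(Av)_1 = 3*-5 + -1*0 + 3*5 + 3*-1 = -3
(Av)_2 = -1*-5 + -2*0 + -2*5 + 0*-1 = -5
(Av)_3 = 3*-5 + -2*0 + 0*5 + -5*-1 = -10
(Av)_4 = 3*-5 + 0*0 + -5*5 + -3*-1 = -37
Av = [-3, -5, -10, -37]
Then v^T (Av) = -5*-3 + 0*-5 + 5*-10 + -1*-37
= 15 + 0 + -50 + 37 = 2

2


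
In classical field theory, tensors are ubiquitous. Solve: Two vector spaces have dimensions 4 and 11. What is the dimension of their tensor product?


The dimension of a tensor product is the product of dimensions.
dim(V) = 4, dim(W) = 11
dim(V (x) W) = 4 * 11 = 44

44


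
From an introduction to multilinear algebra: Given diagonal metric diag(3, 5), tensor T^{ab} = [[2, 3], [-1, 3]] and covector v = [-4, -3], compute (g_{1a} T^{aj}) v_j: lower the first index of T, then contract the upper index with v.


Step 1: lower the first index. For a diagonal metric, g_{ia} T^{aj} = g_{ii} T^{ij} (no sum on i).
g_{11} = 3
S_1{}^1 = 3 * T^{11} = 3 * 2 = 6
S_1{}^2 = 3 * T^{12} = 3 * 3 = 9
Step 2: contract S_1{}^j with v_j.
S_1{}^1 * v_1 = 6 * -4 = -24
S_1{}^2 * v_2 = 9 * -3 = -27
Result = -24 + -27 = -51

-51


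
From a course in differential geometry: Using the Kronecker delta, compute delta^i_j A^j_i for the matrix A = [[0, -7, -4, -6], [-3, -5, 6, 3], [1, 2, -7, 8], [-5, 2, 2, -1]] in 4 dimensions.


The contraction (trace) of a rank-2 tensor is the sum of its diagonal elements.
Diagonal entries: A[1,1] = 0, A[2,2] = -5, A[3,3] = -7, A[4,4] = -1
Tr(A) = 0 + -5 + -7 + -1 = -13

-13


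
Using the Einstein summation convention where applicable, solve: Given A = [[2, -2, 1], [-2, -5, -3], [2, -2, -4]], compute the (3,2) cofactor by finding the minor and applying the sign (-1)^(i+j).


To find cofactor C_{32}, delete row 3 and column 2.
The resulting 2x2 submatrix is: [[2, 1], [-2, -3]]
Minor M_{32} = 2*-3 - 1*-2
  = -6 - -2 = -4
Sign = (-1)^(3+2) = (-1)^5 = -1
Cofactor C_{32} = -1 * -4 = 4

4


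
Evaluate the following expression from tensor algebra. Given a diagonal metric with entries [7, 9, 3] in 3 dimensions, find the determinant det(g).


For a diagonal metric, the determinant is the product of diagonal entries.
Diagonal entries: 7, 9, 3
det(g) = 7 * 9 * 3 = 189

189


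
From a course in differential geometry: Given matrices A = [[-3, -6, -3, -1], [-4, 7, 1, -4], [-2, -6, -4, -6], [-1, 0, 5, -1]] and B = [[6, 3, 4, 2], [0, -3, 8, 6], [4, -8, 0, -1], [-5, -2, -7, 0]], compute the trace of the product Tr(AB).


Tr(AB) = sum_i (AB)_{ii} where (AB)_{ii} = sum_k A_{ik} B_{ki}.
(AB)_{11} = -3*6 + -6*0 + -3*4 + -1*-5 = -25
(AB)_{22} = -4*3 + 7*-3 + 1*-8 + -4*-2 = -33
(AB)_{33} = -2*4 + -6*8 + -4*0 + -6*-7 = -14
(AB)_{44} = -1*2 + 0*6 + 5*-1 + -1*0 = -7
Tr(AB) = -25 + -33 + -14 + -7 = -79

-79


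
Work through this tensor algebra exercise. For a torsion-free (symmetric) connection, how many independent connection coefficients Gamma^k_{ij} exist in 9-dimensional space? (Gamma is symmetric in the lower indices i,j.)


Christoffel symbols Gamma^k_{ij} are symmetric in i,j, so there are d * d(d+1)/2 independent symbols.
d = 9
d(d+1)/2 = 9 * 10 / 2 = 45
Total = 9 * 45 = 405

405


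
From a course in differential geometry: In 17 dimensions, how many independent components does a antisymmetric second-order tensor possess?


A antisymmetric rank-2 tensor in d dimensions has d(d-1)/2 independent components.
d = 17
d(d-1)/2 = 17 * 16 / 2 = 272 / 2 = 136

136


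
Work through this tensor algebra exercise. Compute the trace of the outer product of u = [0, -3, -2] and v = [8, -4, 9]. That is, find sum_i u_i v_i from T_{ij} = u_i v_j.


The outer product gives T_{ij} = u_i v_j.
The trace (contraction) is Tr(T) = sum_i T_{ii} = sum_i u_i v_i.
Diagonal entries:
T_{11} = u_1 * v_1 = 0 * 8 = 0
T_{22} = u_2 * v_2 = -3 * -4 = 12
T_{33} = u_3 * v_3 = -2 * 9 = -18
Tr(T) = 0 + 12 + -18 = -6

-6


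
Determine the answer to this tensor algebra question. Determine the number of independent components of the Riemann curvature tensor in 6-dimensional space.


The Riemann tensor in d dimensions has d^2(d^2 - 1)/12 independent components.
d = 6, so d^2 = 36
d^2 - 1 = 35
d^2(d^2 - 1) = 36 * 35 = 1260
Divide by 12: 1260 / 12 = 105

105


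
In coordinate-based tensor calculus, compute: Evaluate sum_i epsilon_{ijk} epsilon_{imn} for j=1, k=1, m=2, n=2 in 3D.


Using the identity: epsilon_{ijk} epsilon_{imn} = delta_{jm} delta_{kn} - delta_{jn} delta_{km}.
delta_{12} = 0
delta_{12} = 0
delta_{12} = 0
delta_{12} = 0
Result = 0 * 0 - 0 * 0 = 0 - 0 = 0

0


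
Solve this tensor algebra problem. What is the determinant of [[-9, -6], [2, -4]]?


For a 2x2 matrix [[a, b], [c, d]], det = a*d - b*c.
a = -9, b = -6, c = 2, d = -4
a*d = -9 * -4 = 36
b*c = -6 * 2 = -12
det = 36 - -12 = 48

48


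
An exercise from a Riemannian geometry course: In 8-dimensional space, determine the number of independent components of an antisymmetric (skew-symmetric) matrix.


An antisymmetric rank-2 tensor satisfies A_{ij} = -A_{ji}, so diagonal entries are zero.
The independent components are the upper-triangular entries: C(n, 2) = n(n-1)/2.
n = 8
C(8, 2) = 8 * 7 / 2 = 56 / 2 = 28

28


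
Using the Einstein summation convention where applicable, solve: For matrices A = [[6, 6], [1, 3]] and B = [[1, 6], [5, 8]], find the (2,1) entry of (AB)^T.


(AB)^T_{ij} = (AB)_{ji} = sum_k A_{jk} B_{ki}.
For i=2, j=1 we need (AB)_{12}:
A_{11} * B_{12} = 6 * 6 = 36
A_{12} * B_{22} = 6 * 8 = 48
Sum = 36 + 48 = 84

84


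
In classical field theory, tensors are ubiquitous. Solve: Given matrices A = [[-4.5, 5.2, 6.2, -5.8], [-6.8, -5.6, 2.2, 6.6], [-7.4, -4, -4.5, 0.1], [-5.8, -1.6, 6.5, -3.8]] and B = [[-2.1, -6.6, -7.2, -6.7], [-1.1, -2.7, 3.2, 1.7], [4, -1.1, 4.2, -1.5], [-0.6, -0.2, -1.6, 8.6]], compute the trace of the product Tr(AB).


Tr(AB) = sum_i (AB)_{ii} where (AB)_{ii} = sum_k A_{ik} B_{ki}.
(AB)_{11} = -4.5*-2.1 + 5.2*-1.1 + 6.2*4 + -5.8*-0.6 = 32.01
(AB)_{22} = -6.8*-6.6 + -5.6*-2.7 + 2.2*-1.1 + 6.6*-0.2 = 56.26
(AB)_{33} = -7.4*-7.2 + -4*3.2 + -4.5*4.2 + 0.1*-1.6 = 21.42
(AB)_{44} = -5.8*-6.7 + -1.6*1.7 + 6.5*-1.5 + -3.8*8.6 = -6.29
Tr(AB) = 32.01 + 56.26 + 21.42 + -6.29 = 103.4

103.4


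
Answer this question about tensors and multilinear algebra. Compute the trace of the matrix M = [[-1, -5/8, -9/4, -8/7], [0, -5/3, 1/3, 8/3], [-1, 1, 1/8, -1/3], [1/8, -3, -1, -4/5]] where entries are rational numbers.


The trace is the sum of diagonal entries.
Diagonal: M[1,1] = -1, M[2,2] = -5/3, M[3,3] = 1/8, M[4,4] = -4/5
Tr(M) = -1 + -5/3 + 1/8 + -4/5
Computing step by step:
After adding M[1,1]: -1
After adding M[2,2]: -8/3
After adding M[3,3]: -61/24
After adding M[4,4]: -401/120
Tr(M) = -401/120

-401/120


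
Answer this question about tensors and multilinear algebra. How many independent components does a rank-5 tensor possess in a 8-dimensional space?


The number of components of a rank-r tensor in d dimensions is d^r.
Here d = 8 and r = 5.
8^5 = 32768

32768


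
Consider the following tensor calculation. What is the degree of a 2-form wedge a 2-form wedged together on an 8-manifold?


The degree of a wedge product is the sum of the degrees of the individual forms.
Degrees: 2, 2
Total degree = 2 + 2 = 4

4


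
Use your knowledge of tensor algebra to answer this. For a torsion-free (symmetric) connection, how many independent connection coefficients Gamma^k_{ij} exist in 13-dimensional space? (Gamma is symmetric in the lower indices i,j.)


Christoffel symbols Gamma^k_{ij} are symmetric in i,j, so there are d * d(d+1)/2 independent symbols.
d = 13
d(d+1)/2 = 13 * 14 / 2 = 91
Total = 13 * 91 = 1183

1183


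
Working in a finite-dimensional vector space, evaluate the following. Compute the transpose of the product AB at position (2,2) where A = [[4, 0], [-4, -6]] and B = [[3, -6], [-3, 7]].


(AB)^T_{ij} = (AB)_{ji} = sum_k A_{jk} B_{ki}.
For i=2, j=2 we need (AB)_{22}:
A_{21} * B_{12} = -4 * -6 = 24
A_{22} * B_{22} = -6 * 7 = -42
Sum = 24 + -42 = -18

-18


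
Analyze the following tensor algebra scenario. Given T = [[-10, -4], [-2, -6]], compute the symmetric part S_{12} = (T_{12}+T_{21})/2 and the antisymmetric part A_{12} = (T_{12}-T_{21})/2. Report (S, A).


T_{12} = -4
T_{21} = -2
S_{12} = (-4 + -2)/2 = -6/2 = -3
A_{12} = (-4 - -2)/2 = -2/2 = -1
Check: S + A = -3 + -1 = -4 = T_{12}.

(-3, -1)


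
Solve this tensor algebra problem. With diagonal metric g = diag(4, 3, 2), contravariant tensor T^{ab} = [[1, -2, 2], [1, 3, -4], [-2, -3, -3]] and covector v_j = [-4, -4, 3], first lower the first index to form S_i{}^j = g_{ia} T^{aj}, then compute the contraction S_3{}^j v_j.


Step 1: lower the first index. For a diagonal metric, g_{ia} T^{aj} = g_{ii} T^{ij} (no sum on i).
g_{33} = 2
S_3{}^1 = 2 * T^{31} = 2 * -2 = -4
S_3{}^2 = 2 * T^{32} = 2 * -3 = -6
S_3{}^3 = 2 * T^{33} = 2 * -3 = -6
Step 2: contract S_3{}^j with v_j.
S_3{}^1 * v_1 = -4 * -4 = 16
S_3{}^2 * v_2 = -6 * -4 = 24
S_3{}^3 * v_3 = -6 * 3 = -18
Result = 16 + 24 + -18 = 22

22


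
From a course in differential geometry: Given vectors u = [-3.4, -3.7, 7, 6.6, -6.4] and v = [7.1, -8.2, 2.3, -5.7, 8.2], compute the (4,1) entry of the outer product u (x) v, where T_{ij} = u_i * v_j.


The outer product entry T_{ij} = u_i * v_j.
We need i=4, j=1.
u_4 = 6.6, v_1 = 7.1
T_{4,1} = 6.6 * 7.1 = 46.86

46.86


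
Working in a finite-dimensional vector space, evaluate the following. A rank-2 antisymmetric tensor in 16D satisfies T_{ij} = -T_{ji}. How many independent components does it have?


An antisymmetric rank-2 tensor satisfies A_{ij} = -A_{ji}, so diagonal entries are zero.
The independent components are the upper-triangular entries: C(n, 2) = n(n-1)/2.
n = 16
C(16, 2) = 16 * 15 / 2 = 240 / 2 = 120

120


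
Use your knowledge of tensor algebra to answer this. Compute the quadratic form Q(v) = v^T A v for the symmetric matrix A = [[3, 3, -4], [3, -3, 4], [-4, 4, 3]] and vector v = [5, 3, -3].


First compute Av:
(Av)_1 = 3*5 + 3*3 + -4*-3 = 36
(Av)_2 = 3*5 + -3*3 + 4*-3 = -6
(Av)_3 = -4*5 + 4*3 + 3*-3 = -17
Av = [36, -6, -17]
Then v^T (Av) = 5*36 + 3*-6 + -3*-17
= 180 + -18 + 51 = 213

213


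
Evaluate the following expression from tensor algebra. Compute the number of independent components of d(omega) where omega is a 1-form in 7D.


The exterior derivative of a p-form is a (p+1)-form.
Its number of independent components is C(n, p+1).
n = 7, p+1 = 2
C(7, 2) = 21

21


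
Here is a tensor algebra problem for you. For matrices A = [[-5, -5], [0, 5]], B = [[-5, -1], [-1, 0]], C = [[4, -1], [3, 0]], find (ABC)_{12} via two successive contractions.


(ABC)_{12} = sum_m (AB)_{1m} C_{m2}. First compute row 1 of AB.
(AB)_{11} = -5*-5 + -5*-1 = 30
(AB)_{12} = -5*-1 + -5*0 = 5
Now contract with column 2 of C:
(AB)_{11} * C_{12} = 30 * -1 = -30
(AB)_{12} * C_{22} = 5 * 0 = 0
(ABC)_{12} = -30 + 0 = -30

-30


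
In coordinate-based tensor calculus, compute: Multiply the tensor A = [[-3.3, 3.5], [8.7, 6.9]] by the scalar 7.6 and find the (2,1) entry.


Scalar multiplication: (cA)_{ij} = c * A_{ij}.
c = 7.6
A_{21} = 8.7
(cA)_{21} = 7.6 * 8.7 = 66.12

66.12


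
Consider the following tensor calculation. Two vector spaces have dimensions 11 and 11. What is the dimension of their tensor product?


The dimension of a tensor product is the product of dimensions.
dim(V) = 11, dim(W) = 11
dim(V (x) W) = 11 * 11 = 121

121


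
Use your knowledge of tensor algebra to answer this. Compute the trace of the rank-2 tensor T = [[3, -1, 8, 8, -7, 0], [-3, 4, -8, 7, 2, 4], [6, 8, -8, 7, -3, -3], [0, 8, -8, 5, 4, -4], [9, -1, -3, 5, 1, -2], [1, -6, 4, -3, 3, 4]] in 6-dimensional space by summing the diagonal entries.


The contraction (trace) of a rank-2 tensor is the sum of its diagonal elements.
Diagonal entries: A[1,1] = 3, A[2,2] = 4, A[3,3] = -8, A[4,4] = 5, A[5,5] = 1, A[6,6] = 4
Tr(A) = 3 + 4 + -8 + 5 + 1 + 4 = 9

9


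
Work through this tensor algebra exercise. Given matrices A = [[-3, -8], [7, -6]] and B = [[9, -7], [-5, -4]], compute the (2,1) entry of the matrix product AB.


(AB)_{ij} = sum_k A_{ik} B_{kj}.
For i=2, j=1:
A_{21} * B_{11} = 7 * 9 = 63
A_{22} * B_{21} = -6 * -5 = 30
Sum = 63 + 30 = 93

93


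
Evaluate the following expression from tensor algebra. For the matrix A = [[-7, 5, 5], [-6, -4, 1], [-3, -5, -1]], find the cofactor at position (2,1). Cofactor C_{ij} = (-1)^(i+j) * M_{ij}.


To find cofactor C_{21}, delete row 2 and column 1.
The resulting 2x2 submatrix is: [[5, 5], [-5, -1]]
Minor M_{21} = 5*-1 - 5*-5
  = -5 - -25 = 20
Sign = (-1)^(2+1) = (-1)^3 = -1
Cofactor C_{21} = -1 * 20 = -20

-20


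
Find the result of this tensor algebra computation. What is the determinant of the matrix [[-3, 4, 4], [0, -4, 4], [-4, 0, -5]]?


Expanding along the first row, det(A) = a11*M_11 - a12*M_12 + a13*M_13, where M_1j is the (1,j) minor.
Minor M_11 = -4*-5 - 4*0 = 20
Minor M_12 = 0*-5 - 4*-4 = 16
Minor M_13 = 0*0 - -4*-4 = -16
det = -3*(20) - 4*(16) + 4*(-16)
    = -60 - 64 + -64
    = -188

-188


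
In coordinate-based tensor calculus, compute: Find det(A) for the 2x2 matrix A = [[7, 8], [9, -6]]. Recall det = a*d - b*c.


For a 2x2 matrix [[a, b], [c, d]], det = a*d - b*c.
a = 7, b = 8, c = 9, d = -6
a*d = 7 * -6 = -42
b*c = 8 * 9 = 72
det = -42 - 72 = -114

-114


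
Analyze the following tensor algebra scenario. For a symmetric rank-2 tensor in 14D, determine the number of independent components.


A symmetric rank-2 tensor in d dimensions has d(d+1)/2 independent components.
d = 14
d(d+1)/2 = 14 * 15 / 2 = 210 / 2 = 105

105


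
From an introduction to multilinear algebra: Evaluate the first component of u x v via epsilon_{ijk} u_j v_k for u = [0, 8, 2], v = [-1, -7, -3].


(u x v)_1 = sum_{j,k} epsilon_{1jk} u_j v_k. Only permutations of (1,2,3) contribute; the two non-zero terms are:
eps_{123} u_2 v_3 = 1 * 8 * -3 = -24
eps_{132} u_3 v_2 = -1 * 2 * -7 = 14
(u x v)_1 = -10

-10


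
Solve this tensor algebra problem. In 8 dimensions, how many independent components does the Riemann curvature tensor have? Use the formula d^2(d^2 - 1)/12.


The Riemann tensor in d dimensions has d^2(d^2 - 1)/12 independent components.
d = 8, so d^2 = 64
d^2 - 1 = 63
d^2(d^2 - 1) = 64 * 63 = 4032
Divide by 12: 4032 / 12 = 336

336


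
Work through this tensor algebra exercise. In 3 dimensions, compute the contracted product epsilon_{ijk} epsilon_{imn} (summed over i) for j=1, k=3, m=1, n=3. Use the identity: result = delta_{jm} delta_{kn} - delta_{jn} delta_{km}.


Using the identity: epsilon_{ijk} epsilon_{imn} = delta_{jm} delta_{kn} - delta_{jn} delta_{km}.
delta_{11} = 1
delta_{33} = 1
delta_{13} = 0
delta_{31} = 0
Result = 1 * 1 - 0 * 0 = 1 - 0 = 1

1


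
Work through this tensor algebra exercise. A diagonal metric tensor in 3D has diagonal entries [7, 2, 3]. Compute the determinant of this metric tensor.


For a diagonal metric, the determinant is the product of diagonal entries.
Diagonal entries: 7, 2, 3
det(g) = 7 * 2 * 3 = 42

42


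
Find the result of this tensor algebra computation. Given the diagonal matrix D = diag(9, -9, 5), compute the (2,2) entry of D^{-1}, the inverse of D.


For a diagonal matrix, the inverse has entries (D^{-1})_{ii} = 1/d_{ii}.
The diagonal entries are: d_{11} = 9, d_{22} = -9, d_{33} = 5
We need (D^{-1})_{22} = 1/d_{22} = 1/-9 = -1/9

-1/9


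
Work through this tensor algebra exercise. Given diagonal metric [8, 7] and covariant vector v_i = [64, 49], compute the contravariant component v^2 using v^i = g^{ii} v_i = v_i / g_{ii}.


To raise an index with a diagonal metric: v^i = v_i / g_{ii}.
For index 2: v_2 = 49, g_{22} = 7
v^2 = 49 / 7 = 7

7


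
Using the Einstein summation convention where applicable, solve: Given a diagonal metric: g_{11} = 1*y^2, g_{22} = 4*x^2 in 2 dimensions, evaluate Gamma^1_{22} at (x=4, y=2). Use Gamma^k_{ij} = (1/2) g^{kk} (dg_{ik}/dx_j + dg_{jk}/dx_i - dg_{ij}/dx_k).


For a diagonal metric, Gamma^k_{ij} = (1/2) g^{kk} (dg_{ik}/dx_j + dg_{jk}/dx_i - dg_{ij}/dx_k).
The metric is diagonal, so g_{ab} = 0 for a != b.
At the given point: g_{11} = 4, g_{22} = 64
g^{11} = 1/4
dg_{21}/dx_2 = 0 (off-diagonal)
dg_{21}/dx_2 = 0 (off-diagonal)
dg_{22}/dx_1 = dg_{22}/dx_1 = 32
Numerator = 0 + 0 - 32 = -32
Gamma^1_{22} = -32 / (2 * 4) = -4

-4


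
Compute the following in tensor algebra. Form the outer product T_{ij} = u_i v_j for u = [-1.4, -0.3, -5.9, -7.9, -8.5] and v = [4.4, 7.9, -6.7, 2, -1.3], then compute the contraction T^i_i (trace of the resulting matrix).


The outer product gives T_{ij} = u_i v_j.
The trace (contraction) is Tr(T) = sum_i T_{ii} = sum_i u_i v_i.
Diagonal entries:
T_{11} = u_1 * v_1 = -1.4 * 4.4 = -6.16
T_{22} = u_2 * v_2 = -0.3 * 7.9 = -2.37
T_{33} = u_3 * v_3 = -5.9 * -6.7 = 39.53
T_{44} = u_4 * v_4 = -7.9 * 2 = -15.8
T_{55} = u_5 * v_5 = -8.5 * -1.3 = 11.05
Tr(T) = -6.16 + -2.37 + 39.53 + -15.8 + 11.05 = 26.25

26.25


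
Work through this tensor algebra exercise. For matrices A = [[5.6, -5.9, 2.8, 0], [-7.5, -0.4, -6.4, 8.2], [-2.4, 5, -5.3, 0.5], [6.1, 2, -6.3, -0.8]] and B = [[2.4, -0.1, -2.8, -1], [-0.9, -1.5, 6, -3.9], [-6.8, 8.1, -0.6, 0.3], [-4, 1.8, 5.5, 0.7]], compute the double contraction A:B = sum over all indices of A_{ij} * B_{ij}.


A:B = sum over all i,j of A_{ij} * B_{ij}.
Row 1: 5.6*2.4=13.44, -5.9*-0.1=0.59, 2.8*-2.8=-7.84, 0*-1=0 => row sum = 6.19
Row 2: -7.5*-0.9=6.75, -0.4*-1.5=0.6, -6.4*6=-38.4, 8.2*-3.9=-31.98 => row sum = -63.03
Row 3: -2.4*-6.8=16.32, 5*8.1=40.5, -5.3*-0.6=3.18, 0.5*0.3=0.15 => row sum = 60.15
Row 4: 6.1*-4=-24.4, 2*1.8=3.6, -6.3*5.5=-34.65, -0.8*0.7=-0.56 => row sum = -56.01
Total = 6.19 + -63.03 + 60.15 + -56.01 = -52.7

-52.7


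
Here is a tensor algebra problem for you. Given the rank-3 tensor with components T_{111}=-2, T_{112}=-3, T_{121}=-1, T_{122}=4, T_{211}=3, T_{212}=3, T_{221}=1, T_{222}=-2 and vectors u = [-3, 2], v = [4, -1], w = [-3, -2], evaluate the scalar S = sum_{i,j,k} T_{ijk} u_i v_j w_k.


S = sum over i,j,k of T_{ijk} u_i v_j w_k. Expanding all 8 terms:
T_{111}*u_1*v_1*w_1 = -2*-3*4*-3 = -72  (running total: -72)
T_{112}*u_1*v_1*w_2 = -3*-3*4*-2 = -72  (running total: -144)
T_{121}*u_1*v_2*w_1 = -1*-3*-1*-3 = 9  (running total: -135)
T_{122}*u_1*v_2*w_2 = 4*-3*-1*-2 = -24  (running total: -159)
T_{211}*u_2*v_1*w_1 = 3*2*4*-3 = -72  (running total: -231)
T_{212}*u_2*v_1*w_2 = 3*2*4*-2 = -48  (running total: -279)
T_{221}*u_2*v_2*w_1 = 1*2*-1*-3 = 6  (running total: -273)
T_{222}*u_2*v_2*w_2 = -2*2*-1*-2 = -8  (running total: -281)
S = -281

-281


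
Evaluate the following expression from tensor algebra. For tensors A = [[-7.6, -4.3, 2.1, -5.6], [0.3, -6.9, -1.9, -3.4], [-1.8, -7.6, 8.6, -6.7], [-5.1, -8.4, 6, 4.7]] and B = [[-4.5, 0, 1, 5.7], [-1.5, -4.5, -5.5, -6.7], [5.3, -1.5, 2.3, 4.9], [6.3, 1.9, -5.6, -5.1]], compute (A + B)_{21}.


Tensor addition is component-wise: (A + B)_{ij} = A_{ij} + B_{ij}.
A_{21} = 0.3
B_{21} = -1.5
(A + B)_{21} = 0.3 + -1.5 = -1.2

-1.2


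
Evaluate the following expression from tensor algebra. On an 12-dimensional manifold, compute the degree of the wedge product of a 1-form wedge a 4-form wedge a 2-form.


The degree of a wedge product is the sum of the degrees of the individual forms.
Degrees: 1, 4, 2
Total degree = 1 + 4 + 2 = 7

7


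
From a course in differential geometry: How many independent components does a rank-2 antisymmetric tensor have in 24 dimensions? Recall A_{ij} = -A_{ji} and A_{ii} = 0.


An antisymmetric rank-2 tensor satisfies A_{ij} = -A_{ji}, so diagonal entries are zero.
The independent components are the upper-triangular entries: C(n, 2) = n(n-1)/2.
n = 24
C(24, 2) = 24 * 23 / 2 = 552 / 2 = 276

276


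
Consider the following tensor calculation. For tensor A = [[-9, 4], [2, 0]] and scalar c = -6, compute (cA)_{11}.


Scalar multiplication: (cA)_{ij} = c * A_{ij}.
c = -6
A_{11} = -9
(cA)_{11} = -6 * -9 = 54

54


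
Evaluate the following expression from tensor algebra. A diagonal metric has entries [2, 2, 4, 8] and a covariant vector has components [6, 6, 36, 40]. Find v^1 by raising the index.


To raise an index with a diagonal metric: v^i = v_i / g_{ii}.
For index 1: v_1 = 6, g_{11} = 2
v^1 = 6 / 2 = 3

3


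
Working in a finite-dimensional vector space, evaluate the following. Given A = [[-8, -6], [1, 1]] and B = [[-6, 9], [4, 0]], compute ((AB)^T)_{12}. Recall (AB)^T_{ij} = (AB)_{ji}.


(AB)^T_{ij} = (AB)_{ji} = sum_k A_{jk} B_{ki}.
For i=1, j=2 we need (AB)_{21}:
A_{21} * B_{11} = 1 * -6 = -6
A_{22} * B_{21} = 1 * 4 = 4
Sum = -6 + 4 = -2

-2


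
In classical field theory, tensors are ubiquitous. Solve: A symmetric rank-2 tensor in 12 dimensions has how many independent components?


A symmetric rank-2 tensor in d dimensions has d(d+1)/2 independent components.
d = 12
d(d+1)/2 = 12 * 13 / 2 = 156 / 2 = 78

78


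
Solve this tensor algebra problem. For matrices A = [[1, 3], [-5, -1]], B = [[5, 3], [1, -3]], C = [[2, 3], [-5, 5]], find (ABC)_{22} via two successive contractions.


(ABC)_{22} = sum_m (AB)_{2m} C_{m2}. First compute row 2 of AB.
(AB)_{21} = -5*5 + -1*1 = -26
(AB)_{22} = -5*3 + -1*-3 = -12
Now contract with column 2 of C:
(AB)_{21} * C_{12} = -26 * 3 = -78
(AB)_{22} * C_{22} = -12 * 5 = -60
(ABC)_{22} = -78 + -60 = -138

-138


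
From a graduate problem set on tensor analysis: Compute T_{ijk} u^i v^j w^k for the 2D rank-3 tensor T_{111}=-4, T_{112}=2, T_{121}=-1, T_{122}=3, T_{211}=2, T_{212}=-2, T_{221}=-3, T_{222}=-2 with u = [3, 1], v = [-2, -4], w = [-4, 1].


S = sum over i,j,k of T_{ijk} u_i v_j w_k. Expanding all 8 terms:
T_{111}*u_1*v_1*w_1 = -4*3*-2*-4 = -96  (running total: -96)
T_{112}*u_1*v_1*w_2 = 2*3*-2*1 = -12  (running total: -108)
T_{121}*u_1*v_2*w_1 = -1*3*-4*-4 = -48  (running total: -156)
T_{122}*u_1*v_2*w_2 = 3*3*-4*1 = -36  (running total: -192)
T_{211}*u_2*v_1*w_1 = 2*1*-2*-4 = 16  (running total: -176)
T_{212}*u_2*v_1*w_2 = -2*1*-2*1 = 4  (running total: -172)
T_{221}*u_2*v_2*w_1 = -3*1*-4*-4 = -48  (running total: -220)
T_{222}*u_2*v_2*w_2 = -2*1*-4*1 = 8  (running total: -212)
S = -212

-212


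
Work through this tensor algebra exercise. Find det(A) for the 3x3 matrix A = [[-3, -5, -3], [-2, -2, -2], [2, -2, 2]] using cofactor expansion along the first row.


Expanding along the first row, det(A) = a11*M_11 - a12*M_12 + a13*M_13, where M_1j is the (1,j) minor.
Minor M_11 = -2*2 - -2*-2 = -8
Minor M_12 = -2*2 - -2*2 = 0
Minor M_13 = -2*-2 - -2*2 = 8
det = -3*(-8) - -5*(0) + -3*(8)
    = 24 - 0 + -24
    = 0

0


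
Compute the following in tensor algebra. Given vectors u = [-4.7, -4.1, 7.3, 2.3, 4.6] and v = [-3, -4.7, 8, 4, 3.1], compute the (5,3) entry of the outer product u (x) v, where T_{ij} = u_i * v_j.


The outer product entry T_{ij} = u_i * v_j.
We need i=5, j=3.
u_5 = 4.6, v_3 = 8
T_{5,3} = 4.6 * 8 = 36.8

36.8


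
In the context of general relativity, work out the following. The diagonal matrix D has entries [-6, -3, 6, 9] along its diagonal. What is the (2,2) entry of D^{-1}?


For a diagonal matrix, the inverse has entries (D^{-1})_{ii} = 1/d_{ii}.
The diagonal entries are: d_{11} = -6, d_{22} = -3, d_{33} = 6, d_{44} = 9
We need (D^{-1})_{22} = 1/d_{22} = 1/-3 = -1/3

-1/3


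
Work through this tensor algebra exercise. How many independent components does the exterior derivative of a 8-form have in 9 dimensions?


The exterior derivative of a p-form is a (p+1)-form.
Its number of independent components is C(n, p+1).
n = 9, p+1 = 9
C(9, 9) = 1

1


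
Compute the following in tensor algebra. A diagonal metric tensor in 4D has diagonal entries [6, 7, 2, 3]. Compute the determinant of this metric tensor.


For a diagonal metric, the determinant is the product of diagonal entries.
Diagonal entries: 6, 7, 2, 3
det(g) = 6 * 7 * 2 * 3 = 252

252


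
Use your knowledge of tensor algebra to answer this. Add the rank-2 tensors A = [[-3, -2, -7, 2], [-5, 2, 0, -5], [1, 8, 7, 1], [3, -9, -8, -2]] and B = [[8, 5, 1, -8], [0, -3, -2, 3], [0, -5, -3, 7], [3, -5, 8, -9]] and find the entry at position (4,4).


Tensor addition is component-wise: (A + B)_{ij} = A_{ij} + B_{ij}.
A_{44} = -2
B_{44} = -9
(A + B)_{44} = -2 + -9 = -11

-11


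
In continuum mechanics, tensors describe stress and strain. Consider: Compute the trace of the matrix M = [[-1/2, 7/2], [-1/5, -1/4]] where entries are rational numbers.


The trace is the sum of diagonal entries.
Diagonal: M[1,1] = -1/2, M[2,2] = -1/4
Tr(M) = -1/2 + -1/4
Computing step by step:
After adding M[1,1]: -1/2
After adding M[2,2]: -3/4
Tr(M) = -3/4

-3/4


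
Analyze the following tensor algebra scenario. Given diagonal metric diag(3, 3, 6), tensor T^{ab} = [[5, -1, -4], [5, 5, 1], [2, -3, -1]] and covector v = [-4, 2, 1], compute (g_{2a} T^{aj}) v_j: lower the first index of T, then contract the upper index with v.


Step 1: lower the first index. For a diagonal metric, g_{ia} T^{aj} = g_{ii} T^{ij} (no sum on i).
g_{22} = 3
S_2{}^1 = 3 * T^{21} = 3 * 5 = 15
S_2{}^2 = 3 * T^{22} = 3 * 5 = 15
S_2{}^3 = 3 * T^{23} = 3 * 1 = 3
Step 2: contract S_2{}^j with v_j.
S_2{}^1 * v_1 = 15 * -4 = -60
S_2{}^2 * v_2 = 15 * 2 = 30
S_2{}^3 * v_3 = 3 * 1 = 3
Result = -60 + 30 + 3 = -27

-27


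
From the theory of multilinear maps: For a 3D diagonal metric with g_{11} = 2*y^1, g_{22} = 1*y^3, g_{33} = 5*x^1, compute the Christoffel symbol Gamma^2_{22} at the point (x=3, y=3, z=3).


For a diagonal metric, Gamma^k_{ij} = (1/2) g^{kk} (dg_{ik}/dx_j + dg_{jk}/dx_i - dg_{ij}/dx_k).
The metric is diagonal, so g_{ab} = 0 for a != b.
At the given point: g_{11} = 6, g_{22} = 27, g_{33} = 15
g^{22} = 1/27
dg_{22}/dx_2 = dg_{22}/dx_2 = 27
dg_{22}/dx_2 = dg_{22}/dx_2 = 27
dg_{22}/dx_2 = dg_{22}/dx_2 = 27
Numerator = 27 + 27 - 27 = 27
Gamma^2_{22} = 27 / (2 * 27) = 1/2

1/2


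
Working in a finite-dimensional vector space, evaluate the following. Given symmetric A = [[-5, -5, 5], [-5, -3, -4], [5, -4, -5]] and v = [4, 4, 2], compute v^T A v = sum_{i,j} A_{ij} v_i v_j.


First compute Av:
(Av)_1 = -5*4 + -5*4 + 5*2 = -30
(Av)_2 = -5*4 + -3*4 + -4*2 = -40
(Av)_3 = 5*4 + -4*4 + -5*2 = -6
Av = [-30, -40, -6]
Then v^T (Av) = 4*-30 + 4*-40 + 2*-6
= -120 + -160 + -12 = -292

-292


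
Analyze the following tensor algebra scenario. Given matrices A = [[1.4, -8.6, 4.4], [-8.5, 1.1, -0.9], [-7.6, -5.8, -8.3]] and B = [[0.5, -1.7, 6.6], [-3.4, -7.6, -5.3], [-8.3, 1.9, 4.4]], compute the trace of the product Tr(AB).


Tr(AB) = sum_i (AB)_{ii} where (AB)_{ii} = sum_k A_{ik} B_{ki}.
(AB)_{11} = 1.4*0.5 + -8.6*-3.4 + 4.4*-8.3 = -6.58
(AB)_{22} = -8.5*-1.7 + 1.1*-7.6 + -0.9*1.9 = 4.38
(AB)_{33} = -7.6*6.6 + -5.8*-5.3 + -8.3*4.4 = -55.94
Tr(AB) = -6.58 + 4.38 + -55.94 = -58.14

-58.14


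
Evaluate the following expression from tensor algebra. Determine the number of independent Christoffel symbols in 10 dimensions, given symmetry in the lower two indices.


Christoffel symbols Gamma^k_{ij} are symmetric in i,j, so there are d * d(d+1)/2 independent symbols.
d = 10
d(d+1)/2 = 10 * 11 / 2 = 55
Total = 10 * 55 = 550

550


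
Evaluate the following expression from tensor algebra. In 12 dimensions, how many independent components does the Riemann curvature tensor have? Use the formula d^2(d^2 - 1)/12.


The Riemann tensor in d dimensions has d^2(d^2 - 1)/12 independent components.
d = 12, so d^2 = 144
d^2 - 1 = 143
d^2(d^2 - 1) = 144 * 143 = 20592
Divide by 12: 20592 / 12 = 1716

1716


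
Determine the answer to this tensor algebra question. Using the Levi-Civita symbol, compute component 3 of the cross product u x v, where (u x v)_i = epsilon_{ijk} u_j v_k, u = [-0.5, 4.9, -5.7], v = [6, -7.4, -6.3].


(u x v)_3 = sum_{j,k} epsilon_{3jk} u_j v_k. Only permutations of (1,2,3) contribute; the two non-zero terms are:
eps_{312} u_1 v_2 = 1 * -0.5 * -7.4 = 3.7
eps_{321} u_2 v_1 = -1 * 4.9 * 6 = -29.4
(u x v)_3 = -25.7

-25.7


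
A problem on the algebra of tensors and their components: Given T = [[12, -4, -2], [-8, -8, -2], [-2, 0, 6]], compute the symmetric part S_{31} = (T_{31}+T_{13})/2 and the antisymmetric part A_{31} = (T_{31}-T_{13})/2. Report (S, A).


T_{31} = -2
T_{13} = -2
S_{31} = (-2 + -2)/2 = -4/2 = -2
A_{31} = (-2 - -2)/2 = 0/2 = 0
Check: S + A = -2 + 0 = -2 = T_{31}.

(-2, 0)


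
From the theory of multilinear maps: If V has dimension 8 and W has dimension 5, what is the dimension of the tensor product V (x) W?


The dimension of a tensor product is the product of dimensions.
dim(V) = 8, dim(W) = 5
dim(V (x) W) = 8 * 5 = 40

40


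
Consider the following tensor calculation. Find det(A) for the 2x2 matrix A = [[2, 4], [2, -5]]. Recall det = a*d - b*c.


For a 2x2 matrix [[a, b], [c, d]], det = a*d - b*c.
a = 2, b = 4, c = 2, d = -5
a*d = 2 * -5 = -10
b*c = 4 * 2 = 8
det = -10 - 8 = -18

-18


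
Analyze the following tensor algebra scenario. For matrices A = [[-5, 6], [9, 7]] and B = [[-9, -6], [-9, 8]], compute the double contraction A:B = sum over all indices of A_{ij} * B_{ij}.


A:B = sum over all i,j of A_{ij} * B_{ij}.
Row 1: -5*-9=45, 6*-6=-36 => row sum = 9
Row 2: 9*-9=-81, 7*8=56 => row sum = -25
Total = 9 + -25 = -16

-16


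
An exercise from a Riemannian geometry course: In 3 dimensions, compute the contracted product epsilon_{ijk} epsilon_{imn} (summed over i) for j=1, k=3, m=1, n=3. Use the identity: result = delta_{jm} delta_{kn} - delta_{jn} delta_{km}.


Using the identity: epsilon_{ijk} epsilon_{imn} = delta_{jm} delta_{kn} - delta_{jn} delta_{km}.
delta_{11} = 1
delta_{33} = 1
delta_{13} = 0
delta_{31} = 0
Result = 1 * 1 - 0 * 0 = 1 - 0 = 1

1


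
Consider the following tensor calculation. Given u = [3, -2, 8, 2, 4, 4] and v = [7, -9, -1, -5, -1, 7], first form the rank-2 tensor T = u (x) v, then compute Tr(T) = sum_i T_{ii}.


The outer product gives T_{ij} = u_i v_j.
The trace (contraction) is Tr(T) = sum_i T_{ii} = sum_i u_i v_i.
Diagonal entries:
T_{11} = u_1 * v_1 = 3 * 7 = 21
T_{22} = u_2 * v_2 = -2 * -9 = 18
T_{33} = u_3 * v_3 = 8 * -1 = -8
T_{44} = u_4 * v_4 = 2 * -5 = -10
T_{55} = u_5 * v_5 = 4 * -1 = -4
T_{66} = u_6 * v_6 = 4 * 7 = 28
Tr(T) = 21 + 18 + -8 + -10 + -4 + 28 = 45

45


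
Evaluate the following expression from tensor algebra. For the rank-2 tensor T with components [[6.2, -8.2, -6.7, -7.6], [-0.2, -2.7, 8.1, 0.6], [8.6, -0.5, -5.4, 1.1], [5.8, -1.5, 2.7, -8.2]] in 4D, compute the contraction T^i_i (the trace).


The contraction (trace) of a rank-2 tensor is the sum of its diagonal elements.
Diagonal entries: A[1,1] = 6.2, A[2,2] = -2.7, A[3,3] = -5.4, A[4,4] = -8.2
Tr(A) = 6.2 + -2.7 + -5.4 + -8.2 = -10.1

-10.1


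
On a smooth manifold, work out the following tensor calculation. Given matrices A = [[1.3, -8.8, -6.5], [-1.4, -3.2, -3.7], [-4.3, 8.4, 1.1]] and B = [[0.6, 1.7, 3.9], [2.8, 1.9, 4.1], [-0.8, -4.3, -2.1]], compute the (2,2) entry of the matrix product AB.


(AB)_{ij} = sum_k A_{ik} B_{kj}.
For i=2, j=2:
A_{21} * B_{12} = -1.4 * 1.7 = -2.38
A_{22} * B_{22} = -3.2 * 1.9 = -6.08
A_{23} * B_{32} = -3.7 * -4.3 = 15.91
Sum = -2.38 + -6.08 + 15.91 = 7.45

7.45


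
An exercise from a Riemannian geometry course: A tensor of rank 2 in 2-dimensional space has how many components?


The number of components of a rank-r tensor in d dimensions is d^r.
Here d = 2 and r = 2.
2^2 = 4

4


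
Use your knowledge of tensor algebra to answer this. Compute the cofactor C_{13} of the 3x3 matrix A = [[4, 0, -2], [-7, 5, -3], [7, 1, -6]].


To find cofactor C_{13}, delete row 1 and column 3.
The resulting 2x2 submatrix is: [[-7, 5], [7, 1]]
Minor M_{13} = -7*1 - 5*7
  = -7 - 35 = -42
Sign = (-1)^(1+3) = (-1)^4 = 1
Cofactor C_{13} = 1 * -42 = -42

-42


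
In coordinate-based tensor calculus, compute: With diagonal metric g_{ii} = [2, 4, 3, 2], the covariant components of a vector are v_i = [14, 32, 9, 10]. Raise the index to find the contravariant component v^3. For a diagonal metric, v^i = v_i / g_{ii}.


To raise an index with a diagonal metric: v^i = v_i / g_{ii}.
For index 3: v_3 = 9, g_{33} = 3
v^3 = 9 / 3 = 3

3


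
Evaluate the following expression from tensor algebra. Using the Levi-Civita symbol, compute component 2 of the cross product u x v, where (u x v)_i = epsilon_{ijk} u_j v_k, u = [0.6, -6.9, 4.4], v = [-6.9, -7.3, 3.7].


(u x v)_2 = sum_{j,k} epsilon_{2jk} u_j v_k. Only permutations of (1,2,3) contribute; the two non-zero terms are:
eps_{213} u_1 v_3 = -1 * 0.6 * 3.7 = -2.22
eps_{231} u_3 v_1 = 1 * 4.4 * -6.9 = -30.36
(u x v)_2 = -32.58

-32.58


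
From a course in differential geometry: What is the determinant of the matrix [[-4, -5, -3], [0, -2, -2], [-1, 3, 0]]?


Expanding along the first row, det(A) = a11*M_11 - a12*M_12 + a13*M_13, where M_1j is the (1,j) minor.
Minor M_11 = -2*0 - -2*3 = 6
Minor M_12 = 0*0 - -2*-1 = -2
Minor M_13 = 0*3 - -2*-1 = -2
det = -4*(6) - -5*(-2) + -3*(-2)
    = -24 - 10 + 6
    = -28

-28


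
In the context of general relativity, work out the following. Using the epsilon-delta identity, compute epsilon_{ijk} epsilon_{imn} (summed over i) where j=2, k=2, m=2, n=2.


Using the identity: epsilon_{ijk} epsilon_{imn} = delta_{jm} delta_{kn} - delta_{jn} delta_{km}.
delta_{22} = 1
delta_{22} = 1
delta_{22} = 1
delta_{22} = 1
Result = 1 * 1 - 1 * 1 = 1 - 1 = 0

0


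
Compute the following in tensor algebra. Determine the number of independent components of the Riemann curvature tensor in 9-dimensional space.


The Riemann tensor in d dimensions has d^2(d^2 - 1)/12 independent components.
d = 9, so d^2 = 81
d^2 - 1 = 80
d^2(d^2 - 1) = 81 * 80 = 6480
Divide by 12: 6480 / 12 = 540

540


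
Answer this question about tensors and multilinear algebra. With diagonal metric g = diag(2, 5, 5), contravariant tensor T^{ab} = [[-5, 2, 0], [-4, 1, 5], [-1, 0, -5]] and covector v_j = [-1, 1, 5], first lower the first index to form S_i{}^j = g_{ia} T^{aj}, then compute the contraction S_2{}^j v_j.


Step 1: lower the first index. For a diagonal metric, g_{ia} T^{aj} = g_{ii} T^{ij} (no sum on i).
g_{22} = 5
S_2{}^1 = 5 * T^{21} = 5 * -4 = -20
S_2{}^2 = 5 * T^{22} = 5 * 1 = 5
S_2{}^3 = 5 * T^{23} = 5 * 5 = 25
Step 2: contract S_2{}^j with v_j.
S_2{}^1 * v_1 = -20 * -1 = 20
S_2{}^2 * v_2 = 5 * 1 = 5
S_2{}^3 * v_3 = 25 * 5 = 125
Result = 20 + 5 + 125 = 150

150


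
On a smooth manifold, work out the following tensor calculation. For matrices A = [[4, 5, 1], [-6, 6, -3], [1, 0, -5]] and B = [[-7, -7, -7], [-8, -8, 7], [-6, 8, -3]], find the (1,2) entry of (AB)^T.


(AB)^T_{ij} = (AB)_{ji} = sum_k A_{jk} B_{ki}.
For i=1, j=2 we need (AB)_{21}:
A_{21} * B_{11} = -6 * -7 = 42
A_{22} * B_{21} = 6 * -8 = -48
A_{23} * B_{31} = -3 * -6 = 18
Sum = 42 + -48 + 18 = 12

12


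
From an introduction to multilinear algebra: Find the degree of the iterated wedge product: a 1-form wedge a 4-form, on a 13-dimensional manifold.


The degree of a wedge product is the sum of the degrees of the individual forms.
Degrees: 1, 4
Total degree = 1 + 4 = 5

5


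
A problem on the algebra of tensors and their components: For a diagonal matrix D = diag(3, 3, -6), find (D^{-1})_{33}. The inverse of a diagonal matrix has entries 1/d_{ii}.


For a diagonal matrix, the inverse has entries (D^{-1})_{ii} = 1/d_{ii}.
The diagonal entries are: d_{11} = 3, d_{22} = 3, d_{33} = -6
We need (D^{-1})_{33} = 1/d_{33} = 1/-6 = -1/6

-1/6


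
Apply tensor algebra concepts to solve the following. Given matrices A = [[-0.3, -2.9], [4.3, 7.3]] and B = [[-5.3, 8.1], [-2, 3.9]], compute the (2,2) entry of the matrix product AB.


(AB)_{ij} = sum_k A_{ik} B_{kj}.
For i=2, j=2:
A_{21} * B_{12} = 4.3 * 8.1 = 34.83
A_{22} * B_{22} = 7.3 * 3.9 = 28.47
Sum = 34.83 + 28.47 = 63.3

63.3


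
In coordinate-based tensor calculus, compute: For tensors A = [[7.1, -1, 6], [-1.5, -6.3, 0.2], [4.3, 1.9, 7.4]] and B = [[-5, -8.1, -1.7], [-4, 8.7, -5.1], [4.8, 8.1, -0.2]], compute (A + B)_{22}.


Tensor addition is component-wise: (A + B)_{ij} = A_{ij} + B_{ij}.
A_{22} = -6.3
B_{22} = 8.7
(A + B)_{22} = -6.3 + 8.7 = 2.4

2.4


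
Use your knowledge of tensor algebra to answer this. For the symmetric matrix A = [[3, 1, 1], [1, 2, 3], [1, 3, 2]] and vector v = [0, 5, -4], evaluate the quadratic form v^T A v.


First compute Av:
(Av)_1 = 3*0 + 1*5 + 1*-4 = 1
(Av)_2 = 1*0 + 2*5 + 3*-4 = -2
(Av)_3 = 1*0 + 3*5 + 2*-4 = 7
Av = [1, -2, 7]
Then v^T (Av) = 0*1 + 5*-2 + -4*7
= 0 + -10 + -28 = -38

-38


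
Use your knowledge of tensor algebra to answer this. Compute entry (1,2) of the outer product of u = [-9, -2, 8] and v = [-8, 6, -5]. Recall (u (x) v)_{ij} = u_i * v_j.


The outer product entry T_{ij} = u_i * v_j.
We need i=1, j=2.
u_1 = -9, v_2 = 6
T_{1,2} = -9 * 6 = -54

-54


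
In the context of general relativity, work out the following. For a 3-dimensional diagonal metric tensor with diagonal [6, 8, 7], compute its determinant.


For a diagonal metric, the determinant is the product of diagonal entries.
Diagonal entries: 6, 8, 7
det(g) = 6 * 8 * 7 = 336

336


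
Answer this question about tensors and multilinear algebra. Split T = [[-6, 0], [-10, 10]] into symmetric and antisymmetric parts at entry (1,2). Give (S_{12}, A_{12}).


T_{12} = 0
T_{21} = -10
S_{12} = (0 + -10)/2 = -10/2 = -5
A_{12} = (0 - -10)/2 = 10/2 = 5
Check: S + A = -5 + 5 = 0 = T_{12}.

(-5, 5)


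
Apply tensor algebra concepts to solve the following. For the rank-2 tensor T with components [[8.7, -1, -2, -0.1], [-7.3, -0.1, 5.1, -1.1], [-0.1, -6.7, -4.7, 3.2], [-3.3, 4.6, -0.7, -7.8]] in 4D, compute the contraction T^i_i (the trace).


The contraction (trace) of a rank-2 tensor is the sum of its diagonal elements.
Diagonal entries: A[1,1] = 8.7, A[2,2] = -0.1, A[3,3] = -4.7, A[4,4] = -7.8
Tr(A) = 8.7 + -0.1 + -4.7 + -7.8 = -3.9

-3.9


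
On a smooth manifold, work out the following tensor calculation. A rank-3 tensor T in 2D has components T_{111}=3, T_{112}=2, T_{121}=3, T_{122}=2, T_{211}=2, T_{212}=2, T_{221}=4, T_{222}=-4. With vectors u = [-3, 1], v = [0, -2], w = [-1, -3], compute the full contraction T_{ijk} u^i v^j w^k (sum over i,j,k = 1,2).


S = sum over i,j,k of T_{ijk} u_i v_j w_k. Expanding all 8 terms:
T_{111}*u_1*v_1*w_1 = 3*-3*0*-1 = 0  (running total: 0)
T_{112}*u_1*v_1*w_2 = 2*-3*0*-3 = 0  (running total: 0)
T_{121}*u_1*v_2*w_1 = 3*-3*-2*-1 = -18  (running total: -18)
T_{122}*u_1*v_2*w_2 = 2*-3*-2*-3 = -36  (running total: -54)
T_{211}*u_2*v_1*w_1 = 2*1*0*-1 = 0  (running total: -54)
T_{212}*u_2*v_1*w_2 = 2*1*0*-3 = 0  (running total: -54)
T_{221}*u_2*v_2*w_1 = 4*1*-2*-1 = 8  (running total: -46)
T_{222}*u_2*v_2*w_2 = -4*1*-2*-3 = -24  (running total: -70)
S = -70

-70
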